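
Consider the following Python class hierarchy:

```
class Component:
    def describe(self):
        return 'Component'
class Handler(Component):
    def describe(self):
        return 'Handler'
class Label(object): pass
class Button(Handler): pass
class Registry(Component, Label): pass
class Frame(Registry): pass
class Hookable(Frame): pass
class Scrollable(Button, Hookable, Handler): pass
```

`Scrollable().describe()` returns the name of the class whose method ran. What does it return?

L[Scrollable] = Scrollable + merge(L[Button], L[Hookable], L[Handler], [Button Hookable Handler])
  take Button:  [Button Handler Component object] + [Hookable Frame Registry Component Label object] + [Handler Component object] + [Button Hookable Handler]
  take Hookable:  [Handler Component object] + [Hookable Frame Registry Component Label object] + [Handler Component object] + [Hookable Handler]
  take Handler:  [Handler Component object] + [Frame Registry Component Label object] + [Handler Component object] + [Handler]
  take Frame:  [Component object] + [Frame Registry Component Label object] + [Component object]
  take Registry:  [Component object] + [Registry Component Label object] + [Component object]
  take Component:  [Component object] + [Component Label object] + [Component object]
  take Label:  [object] + [Label object] + [object]
  take object:  [object] + [object] + [object]
MRO: Scrollable Button Hookable Handler Frame Registry Component Label object
describe is defined in: Component, Handler. First along the MRO is Handler.

Handler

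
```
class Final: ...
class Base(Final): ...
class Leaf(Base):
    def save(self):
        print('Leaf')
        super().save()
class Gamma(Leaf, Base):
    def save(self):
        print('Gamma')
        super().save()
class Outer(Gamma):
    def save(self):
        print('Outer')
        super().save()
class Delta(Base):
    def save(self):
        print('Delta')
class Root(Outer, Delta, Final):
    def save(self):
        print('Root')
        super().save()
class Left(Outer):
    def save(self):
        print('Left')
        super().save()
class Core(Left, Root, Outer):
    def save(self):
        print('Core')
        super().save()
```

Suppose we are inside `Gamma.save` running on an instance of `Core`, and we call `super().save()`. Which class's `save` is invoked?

L[Core] = Core + merge(L[Left], L[Root], L[Outer], [Left Root Outer])
  take Left:  [Left Outer Gamma Leaf Base Final object] + [Root Outer Gamma Leaf Delta Base Final object] + [Outer Gamma Leaf Base Final object] + [Left Root Outer]
  take Root:  [Outer Gamma Leaf Base Final object] + [Root Outer Gamma Leaf Delta Base Final object] + [Outer Gamma Leaf Base Final object] + [Root Outer]
  take Outer:  [Outer Gamma Leaf Base Final object] + [Outer Gamma Leaf Delta Base Final object] + [Outer Gamma Leaf Base Final object] + [Outer]
  take Gamma:  [Gamma Leaf Base Final object] + [Gamma Leaf Delta Base Final object] + [Gamma Leaf Base Final object]
  take Leaf:  [Leaf Base Final object] + [Leaf Delta Base Final object] + [Leaf Base Final object]
  take Delta:  [Base Final object] + [Delta Base Final object] + [Base Final object]
  take Base:  [Base Final object] + [Base Final object] + [Base Final object]
  take Final:  [Final object] + [Final object] + [Final object]
  take object:  [object] + [object] + [object]
MRO: Core Left Root Outer Gamma Leaf Delta Base Final object
super() in Gamma.save on a Core instance goes to the class after Gamma in Core's MRO: Leaf.

Leaf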